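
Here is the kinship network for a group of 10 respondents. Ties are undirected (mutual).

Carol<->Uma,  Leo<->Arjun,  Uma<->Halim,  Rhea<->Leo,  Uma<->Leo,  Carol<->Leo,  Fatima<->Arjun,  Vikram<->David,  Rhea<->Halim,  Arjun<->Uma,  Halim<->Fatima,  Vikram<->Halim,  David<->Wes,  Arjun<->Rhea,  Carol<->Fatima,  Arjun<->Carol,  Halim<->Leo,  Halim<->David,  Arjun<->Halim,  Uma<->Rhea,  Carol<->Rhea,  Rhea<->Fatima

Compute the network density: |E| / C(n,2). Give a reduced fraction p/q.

22/45

There are 22 edges and 10 nodes, so the maximum possible is C(10,2) = 45.
Density = 22/45.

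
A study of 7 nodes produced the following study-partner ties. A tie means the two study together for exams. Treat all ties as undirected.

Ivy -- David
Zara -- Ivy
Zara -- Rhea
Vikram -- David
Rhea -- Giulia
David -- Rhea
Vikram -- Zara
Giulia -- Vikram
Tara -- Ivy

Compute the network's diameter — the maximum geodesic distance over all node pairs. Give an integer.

Eccentricity of each node (its greatest distance to any other): David:2, Giulia:4, Ivy:3, Rhea:3, Tara:4, Vikram:3, Zara:2.
The maximum eccentricity is 4, realized for instance by the pair Giulia–Tara via Giulia – Vikram – David – Ivy – Tara. So the diameter is 4.

4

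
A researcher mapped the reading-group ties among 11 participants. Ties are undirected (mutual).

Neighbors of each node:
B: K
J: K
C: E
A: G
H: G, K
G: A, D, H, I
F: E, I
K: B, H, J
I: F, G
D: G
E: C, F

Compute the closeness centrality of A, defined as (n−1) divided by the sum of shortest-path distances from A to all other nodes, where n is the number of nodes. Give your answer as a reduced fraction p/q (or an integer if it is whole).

Distances from A: B:4, C:5, D:2, E:4, F:3, G:1, H:2, I:2, J:4, K:3. Sum = 30.
n = 11, so closeness = 10/30 = 1/3.

1/3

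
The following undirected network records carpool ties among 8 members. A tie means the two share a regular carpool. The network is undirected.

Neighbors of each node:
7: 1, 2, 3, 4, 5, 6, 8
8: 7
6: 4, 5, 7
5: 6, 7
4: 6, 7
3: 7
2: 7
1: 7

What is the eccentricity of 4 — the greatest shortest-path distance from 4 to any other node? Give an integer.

Distances from 4: 1:2, 2:2, 3:2, 5:2, 6:1, 7:1, 8:2.
The largest is 2 (to 2, 1, 8, 3, and 5), so the eccentricity of 4 is 2.

2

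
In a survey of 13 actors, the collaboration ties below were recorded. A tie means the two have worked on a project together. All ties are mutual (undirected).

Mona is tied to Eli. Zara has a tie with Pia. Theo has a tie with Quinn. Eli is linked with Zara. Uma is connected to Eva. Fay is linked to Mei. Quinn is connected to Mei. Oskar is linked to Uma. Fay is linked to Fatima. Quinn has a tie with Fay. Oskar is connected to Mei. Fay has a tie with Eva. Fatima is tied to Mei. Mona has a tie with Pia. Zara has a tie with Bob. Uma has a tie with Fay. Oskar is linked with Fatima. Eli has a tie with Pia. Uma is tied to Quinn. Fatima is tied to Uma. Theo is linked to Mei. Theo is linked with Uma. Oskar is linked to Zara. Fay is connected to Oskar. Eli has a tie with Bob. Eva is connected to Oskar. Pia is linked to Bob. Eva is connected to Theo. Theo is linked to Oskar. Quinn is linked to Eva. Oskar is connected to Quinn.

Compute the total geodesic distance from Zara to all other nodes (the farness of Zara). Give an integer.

20

Distances from Zara: Bob:1, Eli:1, Eva:2, Fatima:2, Fay:2, Mei:2, Mona:2, Oskar:1, Pia:1, Quinn:2, Theo:2, Uma:2.
Sum = 1 + 1 + 2 + 2 + 2 + 2 + 2 + 1 + 1 + 2 + 2 + 2 = 20.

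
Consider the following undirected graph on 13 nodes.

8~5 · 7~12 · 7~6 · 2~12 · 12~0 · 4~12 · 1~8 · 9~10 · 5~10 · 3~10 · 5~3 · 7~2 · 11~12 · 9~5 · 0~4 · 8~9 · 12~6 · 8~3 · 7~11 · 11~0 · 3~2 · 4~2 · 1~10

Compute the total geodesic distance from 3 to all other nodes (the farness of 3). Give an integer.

Distances from 3: 0:3, 1:2, 2:1, 4:2, 5:1, 6:3, 7:2, 8:1, 9:2, 10:1, 11:3, 12:2.
Sum = 3 + 2 + 1 + 2 + 1 + 3 + 2 + 1 + 2 + 1 + 3 + 2 = 23.

23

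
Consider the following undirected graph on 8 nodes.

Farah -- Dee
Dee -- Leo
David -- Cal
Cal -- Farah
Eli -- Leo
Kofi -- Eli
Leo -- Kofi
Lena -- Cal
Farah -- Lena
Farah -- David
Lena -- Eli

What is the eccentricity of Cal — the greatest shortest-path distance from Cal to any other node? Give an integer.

Distances from Cal: David:1, Dee:2, Eli:2, Farah:1, Kofi:3, Lena:1, Leo:3.
The largest is 3 (to Leo and Kofi), so the eccentricity of Cal is 3.

3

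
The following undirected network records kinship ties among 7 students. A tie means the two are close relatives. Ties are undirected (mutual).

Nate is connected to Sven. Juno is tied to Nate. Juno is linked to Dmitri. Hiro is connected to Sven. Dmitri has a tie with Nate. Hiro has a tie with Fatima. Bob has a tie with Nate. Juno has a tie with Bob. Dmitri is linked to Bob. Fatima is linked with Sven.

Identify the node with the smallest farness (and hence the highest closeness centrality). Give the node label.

Farness (sum of distances to all others) for each node — Bob:11, Dmitri:11, Fatima:13, Hiro:13, Juno:11, Nate:8, Sven:9.
The smallest farness is 8, for Nate, so Nate has the highest closeness.

Nate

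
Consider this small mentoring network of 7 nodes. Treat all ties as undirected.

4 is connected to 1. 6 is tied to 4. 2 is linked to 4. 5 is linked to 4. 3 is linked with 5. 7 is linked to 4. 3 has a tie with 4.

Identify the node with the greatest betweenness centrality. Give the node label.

Unnormalized betweenness of each node: 1:0, 2:0, 3:0, 4:14, 5:0, 6:0, 7:0.
4 has the largest value, 14, making it the main broker — the node through which the most shortest paths run.

4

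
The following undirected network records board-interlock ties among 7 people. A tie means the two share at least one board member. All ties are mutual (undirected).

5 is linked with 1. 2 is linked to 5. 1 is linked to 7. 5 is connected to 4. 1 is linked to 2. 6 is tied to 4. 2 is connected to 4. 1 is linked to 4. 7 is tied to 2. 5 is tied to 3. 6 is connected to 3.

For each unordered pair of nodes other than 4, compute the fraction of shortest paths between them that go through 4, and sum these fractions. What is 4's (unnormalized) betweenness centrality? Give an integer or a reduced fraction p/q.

7/2

Pairs whose geodesics pass through 4 — 6–2: 1; 6–1: 1; 6–7: 2/2; 6–5: 1/2.
All other pairs contribute 0.
Summing the contributions gives betweenness(4) = 7/2.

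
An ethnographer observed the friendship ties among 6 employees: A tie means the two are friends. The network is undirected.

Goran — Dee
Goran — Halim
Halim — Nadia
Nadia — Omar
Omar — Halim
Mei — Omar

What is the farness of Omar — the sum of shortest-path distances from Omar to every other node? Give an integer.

Distances from Omar: Dee:3, Goran:2, Halim:1, Mei:1, Nadia:1.
Sum = 3 + 2 + 1 + 1 + 1 = 8.

8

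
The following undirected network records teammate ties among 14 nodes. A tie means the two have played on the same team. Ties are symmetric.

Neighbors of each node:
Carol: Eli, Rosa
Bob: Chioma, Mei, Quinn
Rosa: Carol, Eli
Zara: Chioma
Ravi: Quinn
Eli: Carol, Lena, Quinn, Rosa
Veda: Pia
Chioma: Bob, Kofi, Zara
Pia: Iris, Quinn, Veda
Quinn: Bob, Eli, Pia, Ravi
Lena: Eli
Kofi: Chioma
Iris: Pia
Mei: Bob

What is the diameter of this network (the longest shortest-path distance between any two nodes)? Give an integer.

Eccentricity of each node (its greatest distance to any other): Bob:3, Carol:5, Chioma:4, Eli:4, Iris:5, Kofi:5, Lena:5, Mei:4, Pia:4, Quinn:3, Ravi:4, Rosa:5, Veda:5, Zara:5.
The maximum eccentricity is 5, realized for instance by the pair Iris–Zara via Iris – Pia – Quinn – Bob – Chioma – Zara. So the diameter is 5.

5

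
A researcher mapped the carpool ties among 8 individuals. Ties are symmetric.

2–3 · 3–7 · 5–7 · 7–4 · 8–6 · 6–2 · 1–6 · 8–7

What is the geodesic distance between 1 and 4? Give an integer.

4

One shortest route is 1 – 6 – 8 – 7 – 4, which uses 4 edges, and at distance 3 from 1 we only reach {3, 7}, which does not include 4. So d(1,4) = 4.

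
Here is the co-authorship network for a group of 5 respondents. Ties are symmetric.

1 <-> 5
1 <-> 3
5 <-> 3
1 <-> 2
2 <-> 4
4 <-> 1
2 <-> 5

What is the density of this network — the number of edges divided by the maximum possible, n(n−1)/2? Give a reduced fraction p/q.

7/10

There are 7 edges and 5 nodes, so the maximum possible is C(5,2) = 10.
Density = 7/10.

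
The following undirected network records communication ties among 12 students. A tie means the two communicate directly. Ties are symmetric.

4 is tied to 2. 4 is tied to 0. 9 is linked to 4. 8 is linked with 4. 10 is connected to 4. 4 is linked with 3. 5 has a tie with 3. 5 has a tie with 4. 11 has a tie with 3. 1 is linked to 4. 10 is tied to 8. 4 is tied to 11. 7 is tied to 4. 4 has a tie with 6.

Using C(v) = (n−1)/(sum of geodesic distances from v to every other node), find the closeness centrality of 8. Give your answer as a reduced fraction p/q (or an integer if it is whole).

11/20

Distances from 8: 0:2, 1:2, 2:2, 3:2, 4:1, 5:2, 6:2, 7:2, 9:2, 10:1, 11:2. Sum = 20.
n = 12, so closeness = 11/20.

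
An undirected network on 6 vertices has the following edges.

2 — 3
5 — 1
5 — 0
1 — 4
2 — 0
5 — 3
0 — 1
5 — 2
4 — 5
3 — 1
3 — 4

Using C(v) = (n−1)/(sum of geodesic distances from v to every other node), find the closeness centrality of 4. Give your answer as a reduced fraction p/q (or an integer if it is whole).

Distances from 4: 0:2, 1:1, 2:2, 3:1, 5:1. Sum = 7.
n = 6, so closeness = 5/7.

5/7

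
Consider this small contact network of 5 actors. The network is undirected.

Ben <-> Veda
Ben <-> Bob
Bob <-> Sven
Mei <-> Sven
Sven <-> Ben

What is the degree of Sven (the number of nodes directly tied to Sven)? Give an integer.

Sven is directly tied to Ben, Bob, and Mei. That is 3 neighbors, so the degree of Sven is 3.

3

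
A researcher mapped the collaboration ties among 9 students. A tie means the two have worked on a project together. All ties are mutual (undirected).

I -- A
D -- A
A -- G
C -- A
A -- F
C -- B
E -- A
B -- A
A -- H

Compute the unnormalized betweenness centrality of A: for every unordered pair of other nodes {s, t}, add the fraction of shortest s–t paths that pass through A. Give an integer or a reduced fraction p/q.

27

Pairs whose geodesics pass through A — B–I: 1; B–F: 1; B–G: 1; B–H: 1; B–E: 1; B–D: 1; I–F: 1; I–G: 1; I–H: 1; I–E: 1; I–D: 1; I–C: 1; F–G: 1; F–H: 1 … (+13 more pairs).
All other pairs contribute 0.
Summing the contributions gives betweenness(A) = 27.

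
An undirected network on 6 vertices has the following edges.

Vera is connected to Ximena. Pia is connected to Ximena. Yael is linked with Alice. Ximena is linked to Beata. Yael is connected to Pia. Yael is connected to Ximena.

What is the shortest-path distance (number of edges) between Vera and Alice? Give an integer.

One shortest route is Vera – Ximena – Yael – Alice, which uses 3 edges, and at distance 2 from Vera we only reach {Beata, Pia, Yael}, which does not include Alice. So d(Vera,Alice) = 3.

3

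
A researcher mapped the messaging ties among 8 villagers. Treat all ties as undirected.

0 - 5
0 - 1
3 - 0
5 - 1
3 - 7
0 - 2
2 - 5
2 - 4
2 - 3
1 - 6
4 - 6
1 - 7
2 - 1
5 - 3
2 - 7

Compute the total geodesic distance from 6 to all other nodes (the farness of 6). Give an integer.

13

Distances from 6: 0:2, 1:1, 2:2, 3:3, 4:1, 5:2, 7:2.
Sum = 2 + 1 + 2 + 3 + 1 + 2 + 2 = 13.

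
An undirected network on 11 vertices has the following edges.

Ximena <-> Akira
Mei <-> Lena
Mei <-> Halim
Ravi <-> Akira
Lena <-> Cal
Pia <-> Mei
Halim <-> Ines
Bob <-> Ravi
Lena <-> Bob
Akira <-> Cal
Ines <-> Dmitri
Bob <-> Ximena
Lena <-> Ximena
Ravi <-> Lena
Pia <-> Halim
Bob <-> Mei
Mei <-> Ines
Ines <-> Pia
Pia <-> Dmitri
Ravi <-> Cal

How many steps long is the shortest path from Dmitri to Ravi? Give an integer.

One shortest route is Dmitri – Ines – Mei – Lena – Ravi, which uses 4 edges, and at distance 3 from Dmitri we only reach {Bob, Lena}, which does not include Ravi. So d(Dmitri,Ravi) = 4.

4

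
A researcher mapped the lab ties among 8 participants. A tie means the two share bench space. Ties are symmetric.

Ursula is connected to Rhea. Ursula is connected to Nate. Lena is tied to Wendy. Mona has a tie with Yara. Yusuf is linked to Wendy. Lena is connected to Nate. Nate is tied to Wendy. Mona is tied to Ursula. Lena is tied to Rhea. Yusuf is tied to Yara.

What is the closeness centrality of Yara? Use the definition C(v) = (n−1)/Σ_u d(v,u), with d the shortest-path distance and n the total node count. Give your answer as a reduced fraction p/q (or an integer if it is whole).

7/15

Distances from Yara: Lena:3, Mona:1, Nate:3, Rhea:3, Ursula:2, Wendy:2, Yusuf:1. Sum = 15.
n = 8, so closeness = 7/15.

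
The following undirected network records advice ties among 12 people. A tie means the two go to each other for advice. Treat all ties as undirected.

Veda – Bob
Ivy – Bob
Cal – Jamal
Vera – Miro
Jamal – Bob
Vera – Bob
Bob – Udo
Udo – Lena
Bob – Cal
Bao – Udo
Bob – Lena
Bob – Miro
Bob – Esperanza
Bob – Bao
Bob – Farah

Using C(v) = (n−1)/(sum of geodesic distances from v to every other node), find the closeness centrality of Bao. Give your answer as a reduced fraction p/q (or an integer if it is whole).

Distances from Bao: Bob:1, Cal:2, Esperanza:2, Farah:2, Ivy:2, Jamal:2, Lena:2, Miro:2, Udo:1, Veda:2, Vera:2. Sum = 20.
n = 12, so closeness = 11/20.

11/20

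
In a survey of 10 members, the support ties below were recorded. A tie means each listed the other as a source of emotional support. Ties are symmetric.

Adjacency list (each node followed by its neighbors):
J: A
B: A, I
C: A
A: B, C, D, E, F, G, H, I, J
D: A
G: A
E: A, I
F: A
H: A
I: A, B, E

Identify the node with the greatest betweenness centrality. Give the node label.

Unnormalized betweenness of each node: A:67/2, B:0, C:0, D:0, E:0, F:0, G:0, H:0, I:1/2, J:0.
A has the largest value, 67/2, making it the main broker — the node through which the most shortest paths run.

A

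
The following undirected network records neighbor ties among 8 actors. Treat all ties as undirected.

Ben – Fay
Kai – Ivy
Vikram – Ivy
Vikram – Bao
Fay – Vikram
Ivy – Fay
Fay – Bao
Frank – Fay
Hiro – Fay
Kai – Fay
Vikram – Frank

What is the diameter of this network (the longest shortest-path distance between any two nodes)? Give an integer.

2

Eccentricity of each node (its greatest distance to any other): Bao:2, Ben:2, Fay:1, Frank:2, Hiro:2, Ivy:2, Kai:2, Vikram:2.
The maximum eccentricity is 2, realized for instance by the pair Frank–Ivy via Frank – Fay – Ivy. So the diameter is 2.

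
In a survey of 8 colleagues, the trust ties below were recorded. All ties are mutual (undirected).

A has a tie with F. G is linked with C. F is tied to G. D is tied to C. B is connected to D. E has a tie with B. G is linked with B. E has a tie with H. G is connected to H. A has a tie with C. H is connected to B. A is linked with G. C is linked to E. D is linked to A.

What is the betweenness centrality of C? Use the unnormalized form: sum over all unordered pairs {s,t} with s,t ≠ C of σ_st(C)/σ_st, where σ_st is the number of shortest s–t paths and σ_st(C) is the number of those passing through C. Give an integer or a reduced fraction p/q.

Pairs whose geodesics pass through C — F–E: 2/4; A–E: 1; E–G: 1/3; E–D: 1/2; G–D: 1/3.
All other pairs contribute 0.
Summing the contributions gives betweenness(C) = 8/3.

8/3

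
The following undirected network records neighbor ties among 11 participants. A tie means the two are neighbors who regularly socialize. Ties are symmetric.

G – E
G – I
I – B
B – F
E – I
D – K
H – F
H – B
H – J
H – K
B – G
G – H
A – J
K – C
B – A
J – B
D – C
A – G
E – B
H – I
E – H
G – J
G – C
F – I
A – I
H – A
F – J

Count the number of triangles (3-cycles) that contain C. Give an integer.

1

C's neighbors: D, G, and K.
Neighbor pairs that are themselves tied: C–D–K. Each forms one triangle with C, for 1 in total.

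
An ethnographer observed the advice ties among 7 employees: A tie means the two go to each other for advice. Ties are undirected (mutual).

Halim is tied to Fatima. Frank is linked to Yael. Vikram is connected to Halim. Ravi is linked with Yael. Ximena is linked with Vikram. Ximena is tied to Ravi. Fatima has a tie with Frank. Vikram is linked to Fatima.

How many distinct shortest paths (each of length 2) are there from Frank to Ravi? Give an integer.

1

The shortest distance is 2, and the only length-2 path is Frank–Yael–Ravi. So there is exactly 1 shortest path.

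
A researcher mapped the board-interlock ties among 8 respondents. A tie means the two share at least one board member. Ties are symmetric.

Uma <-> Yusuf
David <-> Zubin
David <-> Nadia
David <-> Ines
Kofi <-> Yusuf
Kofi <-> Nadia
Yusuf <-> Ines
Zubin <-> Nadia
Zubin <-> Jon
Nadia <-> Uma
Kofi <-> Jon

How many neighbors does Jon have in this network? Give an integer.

Jon is directly tied to Kofi and Zubin. That is 2 neighbors, so the degree of Jon is 2.

2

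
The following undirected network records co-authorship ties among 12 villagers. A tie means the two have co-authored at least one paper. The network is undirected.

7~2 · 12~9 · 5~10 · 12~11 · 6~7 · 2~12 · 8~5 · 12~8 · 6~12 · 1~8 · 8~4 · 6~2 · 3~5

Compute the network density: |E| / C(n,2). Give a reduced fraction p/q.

There are 13 edges and 12 nodes, so the maximum possible is C(12,2) = 66.
Density = 13/66.

13/66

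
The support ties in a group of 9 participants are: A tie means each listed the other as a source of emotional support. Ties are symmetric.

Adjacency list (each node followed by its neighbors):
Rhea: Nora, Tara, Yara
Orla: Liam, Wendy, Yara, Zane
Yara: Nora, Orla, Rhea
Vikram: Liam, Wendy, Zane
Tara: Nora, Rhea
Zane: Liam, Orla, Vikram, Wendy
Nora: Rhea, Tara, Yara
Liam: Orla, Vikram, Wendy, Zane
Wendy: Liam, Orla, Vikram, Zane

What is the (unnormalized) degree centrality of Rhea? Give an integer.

3

Rhea is directly tied to Nora, Tara, and Yara. That is 3 neighbors, so the degree of Rhea is 3.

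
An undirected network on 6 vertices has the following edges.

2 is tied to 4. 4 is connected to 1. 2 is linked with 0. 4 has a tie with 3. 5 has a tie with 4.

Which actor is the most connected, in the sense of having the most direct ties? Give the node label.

Degrees — 0:1, 1:1, 2:2, 3:1, 4:4, 5:1.
The maximum is 4, attained only by 4.

4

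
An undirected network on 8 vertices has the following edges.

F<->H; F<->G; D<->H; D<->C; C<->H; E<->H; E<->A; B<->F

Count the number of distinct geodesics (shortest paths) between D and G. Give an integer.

1

The shortest distance is 3, and the only length-3 path is D–H–F–G. So there is exactly 1 shortest path.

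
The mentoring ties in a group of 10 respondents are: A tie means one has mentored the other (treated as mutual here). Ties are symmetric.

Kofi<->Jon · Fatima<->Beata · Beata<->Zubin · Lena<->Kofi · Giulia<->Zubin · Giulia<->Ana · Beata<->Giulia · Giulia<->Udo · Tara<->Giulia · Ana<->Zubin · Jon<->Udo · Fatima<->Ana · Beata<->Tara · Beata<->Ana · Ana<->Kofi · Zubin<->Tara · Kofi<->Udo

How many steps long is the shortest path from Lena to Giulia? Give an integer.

3

One shortest route is Lena – Kofi – Ana – Giulia, which uses 3 edges, and at distance 2 from Lena we only reach {Ana, Jon, Udo}, which does not include Giulia. So d(Lena,Giulia) = 3.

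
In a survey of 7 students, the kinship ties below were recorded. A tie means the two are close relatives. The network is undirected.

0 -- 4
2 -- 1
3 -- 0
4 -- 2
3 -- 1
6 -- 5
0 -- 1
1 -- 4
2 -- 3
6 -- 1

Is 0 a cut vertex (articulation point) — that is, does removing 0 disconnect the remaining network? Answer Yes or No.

No

Even without 0, every remaining node can still reach every other (the residual graph is connected), so 0 is not a cut vertex.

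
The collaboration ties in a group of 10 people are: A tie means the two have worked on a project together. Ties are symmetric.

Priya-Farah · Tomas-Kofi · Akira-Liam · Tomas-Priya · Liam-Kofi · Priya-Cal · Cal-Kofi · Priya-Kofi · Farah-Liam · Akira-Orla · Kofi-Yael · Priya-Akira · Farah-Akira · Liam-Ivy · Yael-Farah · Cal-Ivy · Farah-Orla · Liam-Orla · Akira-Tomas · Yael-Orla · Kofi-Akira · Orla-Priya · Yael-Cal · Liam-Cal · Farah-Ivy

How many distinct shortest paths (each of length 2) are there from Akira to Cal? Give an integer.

The shortest distance is 2. The length-2 paths are: Akira–Liam–Cal; Akira–Priya–Cal; Akira–Kofi–Cal.
That gives 3 distinct shortest paths.

3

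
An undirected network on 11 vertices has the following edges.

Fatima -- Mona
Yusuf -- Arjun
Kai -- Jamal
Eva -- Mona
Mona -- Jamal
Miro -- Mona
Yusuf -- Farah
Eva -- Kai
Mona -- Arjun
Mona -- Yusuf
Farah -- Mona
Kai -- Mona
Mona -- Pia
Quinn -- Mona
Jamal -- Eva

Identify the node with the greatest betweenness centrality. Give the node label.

Mona

Unnormalized betweenness of each node: Arjun:0, Eva:0, Farah:0, Fatima:0, Jamal:0, Kai:0, Miro:0, Mona:79/2, Pia:0, Quinn:0, Yusuf:1/2.
Mona has the largest value, 79/2, making it the main broker — the node through which the most shortest paths run.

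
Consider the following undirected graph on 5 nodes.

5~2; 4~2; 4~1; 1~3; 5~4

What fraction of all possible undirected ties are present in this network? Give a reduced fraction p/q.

1/2

There are 5 edges and 5 nodes, so the maximum possible is C(5,2) = 10.
Density = 5/10 = 1/2.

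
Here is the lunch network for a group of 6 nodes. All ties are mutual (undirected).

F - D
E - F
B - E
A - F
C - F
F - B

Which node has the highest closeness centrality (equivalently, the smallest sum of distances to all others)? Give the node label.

F

Farness (sum of distances to all others) for each node — A:9, B:8, C:9, D:9, E:8, F:5.
The smallest farness is 5, for F, so F has the highest closeness.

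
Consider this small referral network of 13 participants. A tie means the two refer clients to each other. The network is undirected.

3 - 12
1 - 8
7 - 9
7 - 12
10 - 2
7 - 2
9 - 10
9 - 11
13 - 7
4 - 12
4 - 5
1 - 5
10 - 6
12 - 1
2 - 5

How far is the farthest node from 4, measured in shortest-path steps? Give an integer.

Distances from 4: 1:2, 2:2, 3:2, 5:1, 6:4, 7:2, 8:3, 9:3, 10:3, 11:4, 12:1, 13:3.
The largest is 4 (to 6 and 11), so the eccentricity of 4 is 4.

4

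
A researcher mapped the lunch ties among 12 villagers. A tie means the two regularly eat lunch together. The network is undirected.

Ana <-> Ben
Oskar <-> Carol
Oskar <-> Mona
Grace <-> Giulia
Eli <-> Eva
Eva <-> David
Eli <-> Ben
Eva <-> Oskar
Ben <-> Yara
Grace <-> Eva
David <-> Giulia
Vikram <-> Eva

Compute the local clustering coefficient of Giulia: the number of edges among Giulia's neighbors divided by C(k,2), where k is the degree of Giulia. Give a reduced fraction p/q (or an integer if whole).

Giulia's neighbors: David and Grace (k = 2).
Possible neighbor pairs: C(2,2) = 1. Edges among them: none → e = 0.
Clustering(Giulia) = 0/1.

0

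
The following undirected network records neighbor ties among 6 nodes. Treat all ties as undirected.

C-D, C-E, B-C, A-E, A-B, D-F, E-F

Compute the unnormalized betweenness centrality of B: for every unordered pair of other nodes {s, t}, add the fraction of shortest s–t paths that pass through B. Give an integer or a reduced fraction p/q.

Pairs whose geodesics pass through B — C–A: 1/2; D–A: 1/3.
All other pairs contribute 0.
Summing the contributions gives betweenness(B) = 5/6.

5/6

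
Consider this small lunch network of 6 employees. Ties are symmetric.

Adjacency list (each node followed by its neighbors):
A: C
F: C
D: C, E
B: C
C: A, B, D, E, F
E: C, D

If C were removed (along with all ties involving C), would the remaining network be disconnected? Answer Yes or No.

Yes

Removing C leaves {F} with no path to {A}, so the network splits into 4 components. C is a cut vertex.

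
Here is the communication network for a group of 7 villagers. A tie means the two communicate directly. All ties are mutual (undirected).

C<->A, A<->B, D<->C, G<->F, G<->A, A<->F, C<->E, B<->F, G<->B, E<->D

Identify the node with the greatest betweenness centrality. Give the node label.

Unnormalized betweenness of each node: A:9, B:0, C:8, D:0, E:0, F:0, G:0.
A has the largest value, 9, making it the main broker — the node through which the most shortest paths run.

A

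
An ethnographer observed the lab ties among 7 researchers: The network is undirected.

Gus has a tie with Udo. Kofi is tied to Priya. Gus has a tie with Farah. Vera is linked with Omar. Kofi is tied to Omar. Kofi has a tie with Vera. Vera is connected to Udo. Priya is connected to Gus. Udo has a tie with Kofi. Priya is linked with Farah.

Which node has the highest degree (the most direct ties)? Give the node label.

Kofi

Degrees — Farah:2, Gus:3, Kofi:4, Omar:2, Priya:3, Udo:3, Vera:3.
The maximum is 4, attained only by Kofi.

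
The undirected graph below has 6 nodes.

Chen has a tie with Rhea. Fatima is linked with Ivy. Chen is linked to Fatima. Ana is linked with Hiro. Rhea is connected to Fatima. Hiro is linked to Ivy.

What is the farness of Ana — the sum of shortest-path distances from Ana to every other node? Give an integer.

Distances from Ana: Chen:4, Fatima:3, Hiro:1, Ivy:2, Rhea:4.
Sum = 4 + 3 + 1 + 2 + 4 = 14.

14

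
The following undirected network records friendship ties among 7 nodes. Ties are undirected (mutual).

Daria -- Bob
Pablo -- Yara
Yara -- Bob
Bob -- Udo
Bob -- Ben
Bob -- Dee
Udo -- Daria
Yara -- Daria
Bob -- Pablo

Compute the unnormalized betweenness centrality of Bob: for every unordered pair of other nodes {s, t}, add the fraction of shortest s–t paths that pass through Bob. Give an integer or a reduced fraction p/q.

11

Pairs whose geodesics pass through Bob — Dee–Udo: 1; Dee–Daria: 1; Dee–Pablo: 1; Dee–Ben: 1; Dee–Yara: 1; Udo–Pablo: 1; Udo–Ben: 1; Udo–Yara: 1/2; Daria–Pablo: 1/2; Daria–Ben: 1; Pablo–Ben: 1; Ben–Yara: 1.
All other pairs contribute 0.
Summing the contributions gives betweenness(Bob) = 11.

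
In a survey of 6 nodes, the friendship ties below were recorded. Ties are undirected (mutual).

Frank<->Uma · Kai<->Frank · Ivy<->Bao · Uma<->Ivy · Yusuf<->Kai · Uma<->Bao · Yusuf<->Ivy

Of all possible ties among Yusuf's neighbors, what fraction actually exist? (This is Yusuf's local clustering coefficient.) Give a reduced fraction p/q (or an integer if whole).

Yusuf's neighbors: Ivy and Kai (k = 2).
Possible neighbor pairs: C(2,2) = 1. Edges among them: none → e = 0.
Clustering(Yusuf) = 0/1.

0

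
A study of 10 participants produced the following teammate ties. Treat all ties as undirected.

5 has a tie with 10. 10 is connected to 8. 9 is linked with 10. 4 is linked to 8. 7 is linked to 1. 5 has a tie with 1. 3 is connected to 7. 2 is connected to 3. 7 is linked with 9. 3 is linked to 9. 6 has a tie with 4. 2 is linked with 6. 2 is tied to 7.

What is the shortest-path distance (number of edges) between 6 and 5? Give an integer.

4

One shortest route is 6 – 4 – 8 – 10 – 5, which uses 4 edges, and at distance 3 from 6 we only reach {1, 9, 10}, which does not include 5. So d(6,5) = 4.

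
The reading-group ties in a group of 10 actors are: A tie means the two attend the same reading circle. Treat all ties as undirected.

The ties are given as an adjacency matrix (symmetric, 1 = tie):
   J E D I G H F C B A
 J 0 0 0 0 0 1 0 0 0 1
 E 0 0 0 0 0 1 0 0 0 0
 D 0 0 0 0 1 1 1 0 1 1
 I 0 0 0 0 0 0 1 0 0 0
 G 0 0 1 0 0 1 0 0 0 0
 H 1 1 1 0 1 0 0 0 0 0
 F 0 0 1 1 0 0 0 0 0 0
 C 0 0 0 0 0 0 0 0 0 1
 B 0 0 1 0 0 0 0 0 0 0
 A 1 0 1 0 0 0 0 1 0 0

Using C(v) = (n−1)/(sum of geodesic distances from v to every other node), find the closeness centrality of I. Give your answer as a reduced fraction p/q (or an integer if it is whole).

Distances from I: A:3, B:3, C:4, D:2, E:4, F:1, G:3, H:3, J:4. Sum = 27.
n = 10, so closeness = 9/27 = 1/3.

1/3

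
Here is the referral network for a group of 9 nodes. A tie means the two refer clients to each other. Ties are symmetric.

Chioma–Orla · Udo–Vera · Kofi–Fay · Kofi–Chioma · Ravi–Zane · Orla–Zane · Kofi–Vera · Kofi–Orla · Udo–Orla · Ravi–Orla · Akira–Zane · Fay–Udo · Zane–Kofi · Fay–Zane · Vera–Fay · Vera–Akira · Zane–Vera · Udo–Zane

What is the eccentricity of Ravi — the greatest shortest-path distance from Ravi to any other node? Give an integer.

2

Distances from Ravi: Akira:2, Chioma:2, Fay:2, Kofi:2, Orla:1, Udo:2, Vera:2, Zane:1.
The largest is 2 (to Chioma, Kofi, Udo, Fay, Vera, and Akira), so the eccentricity of Ravi is 2.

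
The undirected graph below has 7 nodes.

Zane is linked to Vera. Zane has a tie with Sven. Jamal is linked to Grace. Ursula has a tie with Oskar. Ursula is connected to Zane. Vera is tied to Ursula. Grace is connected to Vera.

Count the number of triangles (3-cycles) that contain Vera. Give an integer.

Vera's neighbors: Grace, Ursula, and Zane.
Neighbor pairs that are themselves tied: Vera–Ursula–Zane. Each forms one triangle with Vera, for 1 in total.

1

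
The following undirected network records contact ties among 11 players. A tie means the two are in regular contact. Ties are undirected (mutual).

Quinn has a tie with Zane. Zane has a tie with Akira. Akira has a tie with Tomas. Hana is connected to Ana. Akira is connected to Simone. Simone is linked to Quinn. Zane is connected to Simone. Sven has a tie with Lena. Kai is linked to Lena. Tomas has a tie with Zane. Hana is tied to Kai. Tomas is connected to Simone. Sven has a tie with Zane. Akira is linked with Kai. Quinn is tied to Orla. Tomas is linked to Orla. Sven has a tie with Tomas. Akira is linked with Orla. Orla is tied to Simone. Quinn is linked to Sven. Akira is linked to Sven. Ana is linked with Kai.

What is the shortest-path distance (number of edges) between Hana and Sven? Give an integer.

One shortest route is Hana – Kai – Akira – Sven, which uses 3 edges, and at distance 2 from Hana we only reach {Akira, Lena}, which does not include Sven. So d(Hana,Sven) = 3.

3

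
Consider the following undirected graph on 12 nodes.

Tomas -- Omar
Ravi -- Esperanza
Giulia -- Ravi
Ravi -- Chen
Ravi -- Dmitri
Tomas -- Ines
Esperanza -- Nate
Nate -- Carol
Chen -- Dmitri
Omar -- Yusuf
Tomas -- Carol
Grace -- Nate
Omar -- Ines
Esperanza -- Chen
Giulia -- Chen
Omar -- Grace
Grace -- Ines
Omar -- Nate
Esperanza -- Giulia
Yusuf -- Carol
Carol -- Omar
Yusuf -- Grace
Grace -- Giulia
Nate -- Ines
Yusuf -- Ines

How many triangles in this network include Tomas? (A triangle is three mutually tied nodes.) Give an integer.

2

Tomas's neighbors: Carol, Ines, and Omar.
Neighbor pairs that are themselves tied: Tomas–Carol–Omar; Tomas–Ines–Omar. Each forms one triangle with Tomas, for 2 in total.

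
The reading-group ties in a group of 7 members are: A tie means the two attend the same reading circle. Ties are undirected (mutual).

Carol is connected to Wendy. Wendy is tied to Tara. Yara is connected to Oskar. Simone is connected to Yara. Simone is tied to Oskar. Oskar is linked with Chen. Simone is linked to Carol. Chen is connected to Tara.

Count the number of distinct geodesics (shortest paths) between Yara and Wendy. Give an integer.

1

The shortest distance is 3, and the only length-3 path is Yara–Simone–Carol–Wendy. So there is exactly 1 shortest path.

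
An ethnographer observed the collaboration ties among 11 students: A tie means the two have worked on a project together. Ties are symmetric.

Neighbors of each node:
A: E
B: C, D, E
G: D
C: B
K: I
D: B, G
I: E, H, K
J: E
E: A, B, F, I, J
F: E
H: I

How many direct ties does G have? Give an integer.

G is directly tied to D. That is 1 neighbor, so the degree of G is 1.

1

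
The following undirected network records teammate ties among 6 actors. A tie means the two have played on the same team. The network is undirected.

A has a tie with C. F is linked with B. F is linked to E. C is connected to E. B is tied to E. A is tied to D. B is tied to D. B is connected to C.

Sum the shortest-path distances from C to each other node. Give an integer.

7

Distances from C: A:1, B:1, D:2, E:1, F:2.
Sum = 1 + 1 + 2 + 1 + 2 = 7.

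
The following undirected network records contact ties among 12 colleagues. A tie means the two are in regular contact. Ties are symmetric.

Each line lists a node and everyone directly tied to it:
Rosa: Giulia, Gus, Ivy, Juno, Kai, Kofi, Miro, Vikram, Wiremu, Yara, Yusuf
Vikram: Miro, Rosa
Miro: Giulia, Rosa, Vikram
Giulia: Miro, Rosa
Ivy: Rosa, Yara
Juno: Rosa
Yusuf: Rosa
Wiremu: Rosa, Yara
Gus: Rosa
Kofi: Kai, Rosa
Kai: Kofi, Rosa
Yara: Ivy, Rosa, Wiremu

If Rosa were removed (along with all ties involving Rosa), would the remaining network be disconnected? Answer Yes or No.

Removing Rosa leaves {Kai and Kofi} with no path to {Juno}, so the network splits into 6 components. Rosa is a cut vertex.

Yes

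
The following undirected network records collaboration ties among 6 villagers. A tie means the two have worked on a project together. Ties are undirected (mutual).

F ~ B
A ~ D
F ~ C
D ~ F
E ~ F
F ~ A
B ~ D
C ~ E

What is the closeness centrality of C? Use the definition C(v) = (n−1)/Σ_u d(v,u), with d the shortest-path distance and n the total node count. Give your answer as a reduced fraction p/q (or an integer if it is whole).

5/8

Distances from C: A:2, B:2, D:2, E:1, F:1. Sum = 8.
n = 6, so closeness = 5/8.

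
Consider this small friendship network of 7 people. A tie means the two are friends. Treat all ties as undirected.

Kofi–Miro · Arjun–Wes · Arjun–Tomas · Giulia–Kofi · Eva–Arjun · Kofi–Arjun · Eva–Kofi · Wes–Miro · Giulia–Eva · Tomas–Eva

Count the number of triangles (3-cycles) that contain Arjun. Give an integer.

2

Arjun's neighbors: Eva, Kofi, Tomas, and Wes.
Neighbor pairs that are themselves tied: Arjun–Eva–Kofi; Arjun–Eva–Tomas. Each forms one triangle with Arjun, for 2 in total.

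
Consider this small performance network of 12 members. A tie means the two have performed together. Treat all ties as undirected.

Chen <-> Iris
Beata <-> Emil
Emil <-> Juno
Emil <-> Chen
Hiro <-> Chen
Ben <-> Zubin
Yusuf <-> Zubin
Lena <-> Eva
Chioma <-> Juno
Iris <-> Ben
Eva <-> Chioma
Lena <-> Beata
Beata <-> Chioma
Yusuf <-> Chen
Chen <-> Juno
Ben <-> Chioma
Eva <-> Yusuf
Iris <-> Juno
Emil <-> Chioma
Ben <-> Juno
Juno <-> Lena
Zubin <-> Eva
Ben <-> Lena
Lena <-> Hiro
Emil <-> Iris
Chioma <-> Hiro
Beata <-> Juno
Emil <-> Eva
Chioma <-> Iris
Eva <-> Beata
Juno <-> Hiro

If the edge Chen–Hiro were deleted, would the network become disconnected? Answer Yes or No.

Even without that edge, Chen still reaches Hiro via Chen – Juno – Hiro, so the network stays connected. Not a bridge.

No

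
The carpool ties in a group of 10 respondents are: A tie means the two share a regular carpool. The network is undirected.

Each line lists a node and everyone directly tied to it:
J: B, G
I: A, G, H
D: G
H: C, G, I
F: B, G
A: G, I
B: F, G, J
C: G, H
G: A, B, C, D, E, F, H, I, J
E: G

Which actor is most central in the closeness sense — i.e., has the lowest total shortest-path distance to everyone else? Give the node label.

G

Farness (sum of distances to all others) for each node — A:16, B:15, C:16, D:17, E:17, F:16, G:9, H:15, I:15, J:16.
The smallest farness is 9, for G, so G has the highest closeness.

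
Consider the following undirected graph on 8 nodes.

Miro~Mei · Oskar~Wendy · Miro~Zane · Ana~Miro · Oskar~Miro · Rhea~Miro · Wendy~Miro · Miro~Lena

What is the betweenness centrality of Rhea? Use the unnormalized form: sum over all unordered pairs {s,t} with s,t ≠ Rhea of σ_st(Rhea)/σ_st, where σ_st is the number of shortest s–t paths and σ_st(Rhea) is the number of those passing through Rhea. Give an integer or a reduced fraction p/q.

0

No shortest path between any pair of other nodes passes through Rhea.
Summing the contributions gives betweenness(Rhea) = 0.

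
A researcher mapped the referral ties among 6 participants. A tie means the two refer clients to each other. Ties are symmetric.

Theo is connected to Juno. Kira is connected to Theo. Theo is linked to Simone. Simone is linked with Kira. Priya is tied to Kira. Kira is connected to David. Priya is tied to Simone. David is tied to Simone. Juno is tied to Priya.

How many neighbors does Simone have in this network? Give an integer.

4

Simone is directly tied to David, Kira, Priya, and Theo. That is 4 neighbors, so the degree of Simone is 4.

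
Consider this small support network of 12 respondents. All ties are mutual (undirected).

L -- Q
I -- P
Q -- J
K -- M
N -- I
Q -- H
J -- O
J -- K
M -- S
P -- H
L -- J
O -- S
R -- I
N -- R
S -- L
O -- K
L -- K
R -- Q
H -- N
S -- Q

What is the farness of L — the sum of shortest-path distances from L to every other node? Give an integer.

Distances from L: H:2, I:3, J:1, K:1, M:2, N:3, O:2, P:3, Q:1, R:2, S:1.
Sum = 2 + 3 + 1 + 1 + 2 + 3 + 2 + 3 + 1 + 2 + 1 = 21.

21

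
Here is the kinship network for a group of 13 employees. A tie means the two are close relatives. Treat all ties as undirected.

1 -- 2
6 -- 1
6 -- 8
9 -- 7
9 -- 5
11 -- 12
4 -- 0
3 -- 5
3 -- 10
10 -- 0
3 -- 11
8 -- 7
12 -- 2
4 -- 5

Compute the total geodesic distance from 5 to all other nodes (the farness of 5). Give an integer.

30

Distances from 5: 0:2, 1:5, 2:4, 3:1, 4:1, 6:4, 7:2, 8:3, 9:1, 10:2, 11:2, 12:3.
Sum = 2 + 5 + 4 + 1 + 1 + 4 + 2 + 3 + 1 + 2 + 2 + 3 = 30.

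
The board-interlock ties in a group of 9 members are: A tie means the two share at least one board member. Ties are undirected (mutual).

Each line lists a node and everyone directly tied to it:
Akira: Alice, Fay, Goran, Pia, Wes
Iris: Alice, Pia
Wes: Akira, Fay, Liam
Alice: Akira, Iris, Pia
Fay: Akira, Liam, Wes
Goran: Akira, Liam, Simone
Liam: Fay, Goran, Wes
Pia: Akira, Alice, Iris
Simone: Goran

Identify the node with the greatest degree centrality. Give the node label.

Degrees — Akira:5, Alice:3, Fay:3, Goran:3, Iris:2, Liam:3, Pia:3, Simone:1, Wes:3.
The maximum is 5, attained only by Akira.

Akira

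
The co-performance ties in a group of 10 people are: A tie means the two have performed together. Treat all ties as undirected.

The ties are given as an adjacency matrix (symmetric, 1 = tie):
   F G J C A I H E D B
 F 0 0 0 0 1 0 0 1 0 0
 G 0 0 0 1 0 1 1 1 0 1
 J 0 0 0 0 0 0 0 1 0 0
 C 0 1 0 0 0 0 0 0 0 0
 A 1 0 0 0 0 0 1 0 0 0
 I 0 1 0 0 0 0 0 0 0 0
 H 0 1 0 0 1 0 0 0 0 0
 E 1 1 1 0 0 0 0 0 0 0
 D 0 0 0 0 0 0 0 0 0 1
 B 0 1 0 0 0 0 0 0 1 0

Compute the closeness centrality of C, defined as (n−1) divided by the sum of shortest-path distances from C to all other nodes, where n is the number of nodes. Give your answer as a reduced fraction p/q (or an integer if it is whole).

Distances from C: A:3, B:2, D:3, E:2, F:3, G:1, H:2, I:2, J:3. Sum = 21.
n = 10, so closeness = 9/21 = 3/7.

3/7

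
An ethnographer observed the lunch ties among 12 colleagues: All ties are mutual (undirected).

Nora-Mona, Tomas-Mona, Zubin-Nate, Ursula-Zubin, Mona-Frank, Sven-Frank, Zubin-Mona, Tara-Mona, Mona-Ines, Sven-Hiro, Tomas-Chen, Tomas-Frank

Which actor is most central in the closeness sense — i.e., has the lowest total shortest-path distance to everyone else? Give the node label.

Farness (sum of distances to all others) for each node — Chen:32, Frank:21, Hiro:39, Ines:27, Mona:17, Nate:33, Nora:27, Sven:29, Tara:27, Tomas:22, Ursula:33, Zubin:23.
The smallest farness is 17, for Mona, so Mona has the highest closeness.

Mona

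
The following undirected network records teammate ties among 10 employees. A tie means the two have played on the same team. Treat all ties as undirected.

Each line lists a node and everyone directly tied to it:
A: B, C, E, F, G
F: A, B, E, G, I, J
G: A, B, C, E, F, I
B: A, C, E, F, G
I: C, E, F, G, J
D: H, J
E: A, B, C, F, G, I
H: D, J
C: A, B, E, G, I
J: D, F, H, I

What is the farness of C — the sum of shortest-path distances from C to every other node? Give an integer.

15

Distances from C: A:1, B:1, D:3, E:1, F:2, G:1, H:3, I:1, J:2.
Sum = 1 + 1 + 3 + 1 + 2 + 1 + 3 + 1 + 2 = 15.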